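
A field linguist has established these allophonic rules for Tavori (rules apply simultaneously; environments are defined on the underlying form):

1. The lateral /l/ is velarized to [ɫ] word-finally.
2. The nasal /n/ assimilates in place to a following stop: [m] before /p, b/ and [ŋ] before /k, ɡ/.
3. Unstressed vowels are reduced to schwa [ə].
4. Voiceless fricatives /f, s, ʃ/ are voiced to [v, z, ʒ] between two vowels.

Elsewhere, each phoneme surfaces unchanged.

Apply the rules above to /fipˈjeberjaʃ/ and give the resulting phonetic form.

/f/ (word-initial) is in the target of rule 4 but the environment (between two vowels) is not met → [f].
/i/ — between /f/ and /p/, in an unstressed syllable — surfaces as [ə] (rule 3).
/p/ (between /i/ and /j/) is unaffected → [p].
/j/ stays [j].
/e/ (between /j/ and /b/) is in the target of rule 3 but the environment (in an unstressed syllable) is not met → [e].
/b/ stays [b].
/e/ — between /b/ and /r/, in an unstressed syllable — surfaces as [ə] (rule 3).
/r/ stays [r].
/j/ (between /r/ and /a/): no rule targets it → [j].
/a/ — between /j/ and /ʃ/, in an unstressed syllable — surfaces as [ə] (rule 3).
/ʃ/ (word-final) fails the environment for rule 4, so it stays [ʃ].

[fəpˈjebərjəʃ]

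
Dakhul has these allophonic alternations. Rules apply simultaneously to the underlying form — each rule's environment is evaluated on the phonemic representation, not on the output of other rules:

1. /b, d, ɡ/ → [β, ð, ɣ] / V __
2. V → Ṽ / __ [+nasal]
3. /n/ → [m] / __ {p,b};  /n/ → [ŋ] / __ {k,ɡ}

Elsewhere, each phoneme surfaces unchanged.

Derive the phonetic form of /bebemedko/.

[beβẽmeðko]

/b/ (word-initial) fails the environment for rule 1, so it stays [b].
/e/ (between /b/ and /b/) fails the environment for rule 2, so it stays [e].
/b/ meets the environment for rule 1 (immediately after a vowel) → [β].
/e/ meets the environment for rule 2 (before a nasal consonant) → [ẽ].
/m/ — not in any rule's target class → [m].
/e/ (between /m/ and /d/) is in the target of rule 2 but the environment (before a nasal consonant) is not met → [e].
/d/ meets the environment for rule 1 (immediately after a vowel) → [ð].
/k/ (between /d/ and /o/): no rule targets it → [k].
/o/ (word-final): rule 2 targets it, but not before a nasal consonant → unchanged [o].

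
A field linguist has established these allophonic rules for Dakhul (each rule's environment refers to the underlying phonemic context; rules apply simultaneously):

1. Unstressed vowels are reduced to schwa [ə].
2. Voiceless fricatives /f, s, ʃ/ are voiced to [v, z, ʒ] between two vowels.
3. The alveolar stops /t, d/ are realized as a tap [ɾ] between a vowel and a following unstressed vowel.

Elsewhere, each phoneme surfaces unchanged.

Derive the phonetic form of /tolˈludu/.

[təlˈluɾə]

/t/ (word-initial): rule 3 targets it, but not between a vowel and a following unstressed vowel → unchanged [t].
Rule 1 applies to /o/ (between /t/ and /l/: in an unstressed syllable) → [ə].
/l/ (between /o/ and /l/): no rule targets it → [l].
/l/ (between /l/ and /u/): no rule targets it → [l].
/u/ (between /l/ and /d/) is in the target of rule 1 but the environment (in an unstressed syllable) is not met → [u].
/d/ — between /u/ and /u/, between a vowel and a following unstressed vowel — surfaces as [ɾ] (rule 3).
Rule 1 applies to /u/ (word-final: in an unstressed syllable) → [ə].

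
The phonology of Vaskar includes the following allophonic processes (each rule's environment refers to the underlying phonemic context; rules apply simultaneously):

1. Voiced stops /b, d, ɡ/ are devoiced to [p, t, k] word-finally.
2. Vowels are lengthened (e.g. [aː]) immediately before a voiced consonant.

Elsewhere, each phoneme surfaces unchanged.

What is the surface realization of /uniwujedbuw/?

Rule 2 applies to /u/ (word-initial: before a voiced consonant) → [uː].
/n/ — not in any rule's target class → [n].
/i/ meets the environment for rule 2 (before a voiced consonant) → [iː].
/w/ — not in any rule's target class → [w].
/u/ meets the environment for rule 2 (before a voiced consonant) → [uː].
/j/ stays [j].
/e/ (between /j/ and /d/): before a voiced consonant, so rule 2 applies → [eː].
/d/ (between /e/ and /b/) is in the target of rule 1 but the environment (word-finally) is not met → [d].
/b/ — between /d/ and /u/; rule 1 does not apply here → [b].
/u/ (between /b/ and /w/): before a voiced consonant, so rule 2 applies → [uː].
/w/ stays [w].

[uːniːwuːjeːdbuːw]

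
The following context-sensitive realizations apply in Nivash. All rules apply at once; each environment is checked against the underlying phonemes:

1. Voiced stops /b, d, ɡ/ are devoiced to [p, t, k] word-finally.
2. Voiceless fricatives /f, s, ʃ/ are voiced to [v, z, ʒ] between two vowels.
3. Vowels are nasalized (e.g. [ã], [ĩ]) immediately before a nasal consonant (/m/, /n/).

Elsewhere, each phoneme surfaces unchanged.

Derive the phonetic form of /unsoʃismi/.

[ũnsoʒismi]

/u/ (word-initial) occurs before a nasal consonant → [ũ] by rule 3.
/s/ — between /n/ and /o/; rule 2 does not apply here → [s].
/o/ (between /s/ and /ʃ/): rule 3 targets it, but not before a nasal consonant → unchanged [o].
/ʃ/ meets the environment for rule 2 (between two vowels) → [ʒ].
/i/ (between /ʃ/ and /s/) is in the target of rule 3 but the environment (before a nasal consonant) is not met → [i].
/s/ (between /i/ and /m/): rule 2 targets it, but not between two vowels → unchanged [s].
/i/ — word-final; rule 3 does not apply here → [i].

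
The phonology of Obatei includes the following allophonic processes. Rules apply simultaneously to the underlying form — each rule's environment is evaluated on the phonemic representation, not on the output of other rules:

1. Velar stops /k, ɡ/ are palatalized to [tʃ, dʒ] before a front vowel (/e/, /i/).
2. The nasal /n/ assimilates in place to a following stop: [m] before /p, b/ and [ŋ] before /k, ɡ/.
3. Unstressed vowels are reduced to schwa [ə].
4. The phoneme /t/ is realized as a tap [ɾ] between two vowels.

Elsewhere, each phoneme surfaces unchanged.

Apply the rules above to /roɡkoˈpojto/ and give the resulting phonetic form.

[rəɡkəˈpojtə]

Rule 3 applies to /o/ (between /r/ and /ɡ/: in an unstressed syllable) → [ə].
/ɡ/ (between /o/ and /k/) is in the target of rule 1 but the environment (before a front vowel) is not met → [ɡ].
/k/ — between /ɡ/ and /o/; rule 1 does not apply here → [k].
Rule 3 applies to /o/ (between /k/ and /p/: in an unstressed syllable) → [ə].
/o/ (between /p/ and /j/) fails the environment for rule 3, so it stays [o].
/t/ (between /j/ and /o/) is in the target of rule 4 but the environment (between two vowels) is not met → [t].
/o/ — word-final, in an unstressed syllable — surfaces as [ə] (rule 3).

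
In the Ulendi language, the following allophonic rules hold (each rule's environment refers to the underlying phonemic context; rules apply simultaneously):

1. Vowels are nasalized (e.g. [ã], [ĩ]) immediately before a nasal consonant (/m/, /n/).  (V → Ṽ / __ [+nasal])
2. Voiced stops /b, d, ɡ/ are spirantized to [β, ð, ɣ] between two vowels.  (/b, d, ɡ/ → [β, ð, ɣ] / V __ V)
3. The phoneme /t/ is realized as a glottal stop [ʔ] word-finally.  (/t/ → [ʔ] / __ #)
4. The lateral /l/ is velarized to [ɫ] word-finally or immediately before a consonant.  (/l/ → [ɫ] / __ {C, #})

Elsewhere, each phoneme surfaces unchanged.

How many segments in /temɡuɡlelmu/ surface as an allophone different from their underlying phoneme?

2

Segments that undergo a rule: /e/ → [ẽ] (rule 1); /l/ → [ɫ] (rule 4).
All other segments surface unchanged.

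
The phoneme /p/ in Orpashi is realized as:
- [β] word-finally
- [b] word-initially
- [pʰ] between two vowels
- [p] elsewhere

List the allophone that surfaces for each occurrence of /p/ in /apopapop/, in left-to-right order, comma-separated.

[pʰ], [pʰ], [pʰ], [β]

Occurrence 1 (position 2): between two vowels → [pʰ].
Occurrence 2 (position 4): between two vowels → [pʰ].
Occurrence 3 (position 6): between two vowels → [pʰ].
Occurrence 4 (position 8): word-finally → [β].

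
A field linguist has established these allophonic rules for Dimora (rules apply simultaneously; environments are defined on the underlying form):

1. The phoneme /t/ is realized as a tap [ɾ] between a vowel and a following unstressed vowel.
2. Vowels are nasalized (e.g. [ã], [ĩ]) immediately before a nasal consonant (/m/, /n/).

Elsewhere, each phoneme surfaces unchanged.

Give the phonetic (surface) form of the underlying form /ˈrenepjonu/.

Rule 2 applies to /e/ (between /r/ and /n/: before a nasal consonant) → [ẽ].
/e/ (between /n/ and /p/): rule 2 targets it, but not before a nasal consonant → unchanged [e].
Rule 2 applies to /o/ (between /j/ and /n/: before a nasal consonant) → [õ].
/u/ — word-final; rule 2 does not apply here → [u].

[ˈrẽnepjõnu]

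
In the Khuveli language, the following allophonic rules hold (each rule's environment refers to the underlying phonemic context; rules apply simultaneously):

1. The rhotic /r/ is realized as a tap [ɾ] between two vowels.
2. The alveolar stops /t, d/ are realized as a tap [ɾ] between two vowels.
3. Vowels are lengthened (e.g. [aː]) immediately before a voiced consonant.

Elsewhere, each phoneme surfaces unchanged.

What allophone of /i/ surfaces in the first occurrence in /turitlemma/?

/i/ (between /r/ and /t/) is in the target of rule 3 but the environment (before a voiced consonant) is not met → [i].

[i]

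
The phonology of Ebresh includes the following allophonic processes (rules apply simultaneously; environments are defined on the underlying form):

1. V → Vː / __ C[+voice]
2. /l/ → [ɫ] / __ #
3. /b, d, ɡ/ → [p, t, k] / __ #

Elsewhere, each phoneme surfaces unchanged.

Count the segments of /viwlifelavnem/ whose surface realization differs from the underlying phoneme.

4

Segments that undergo a rule: /i/ → [iː] (rule 1); /e/ → [eː] (rule 1); /a/ → [aː] (rule 1); /e/ → [eː] (rule 1).
All other segments surface unchanged.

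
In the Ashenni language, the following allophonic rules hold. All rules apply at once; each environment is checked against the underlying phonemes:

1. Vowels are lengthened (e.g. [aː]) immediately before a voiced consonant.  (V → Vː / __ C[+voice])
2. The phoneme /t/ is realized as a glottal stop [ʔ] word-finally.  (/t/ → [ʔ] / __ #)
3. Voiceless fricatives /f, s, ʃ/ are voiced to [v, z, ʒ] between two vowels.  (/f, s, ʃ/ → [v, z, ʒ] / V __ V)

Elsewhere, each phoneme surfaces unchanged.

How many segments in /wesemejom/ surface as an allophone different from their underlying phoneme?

Segments that undergo a rule: /s/ → [z] (rule 3); /e/ → [eː] (rule 1); /e/ → [eː] (rule 1); /o/ → [oː] (rule 1).
All other segments surface unchanged.

4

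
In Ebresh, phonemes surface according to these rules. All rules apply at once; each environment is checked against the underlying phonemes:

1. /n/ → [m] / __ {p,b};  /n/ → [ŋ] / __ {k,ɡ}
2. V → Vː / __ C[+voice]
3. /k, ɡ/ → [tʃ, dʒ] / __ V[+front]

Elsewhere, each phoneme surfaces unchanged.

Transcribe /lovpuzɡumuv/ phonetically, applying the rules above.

[loːvpuːzɡuːmuːv]

Rule 2 applies to /o/ (between /l/ and /v/: before a voiced consonant) → [oː].
/u/ meets the environment for rule 2 (before a voiced consonant) → [uː].
/ɡ/ (between /z/ and /u/): rule 3 targets it, but not before a front vowel → unchanged [ɡ].
/u/ — between /ɡ/ and /m/, before a voiced consonant — surfaces as [uː] (rule 2).
Rule 2 applies to /u/ (between /m/ and /v/: before a voiced consonant) → [uː].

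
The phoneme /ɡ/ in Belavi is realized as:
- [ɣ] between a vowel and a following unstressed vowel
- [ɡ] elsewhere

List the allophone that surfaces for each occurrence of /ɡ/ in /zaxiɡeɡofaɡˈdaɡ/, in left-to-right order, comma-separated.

Occurrence 1 (position 5): between a vowel and a following unstressed vowel → [ɣ].
Occurrence 2 (position 7): between a vowel and a following unstressed vowel → [ɣ].
Occurrence 3 (position 11): no conditioning environment matches → elsewhere allophone [ɡ].
Occurrence 4 (position 14): no conditioning environment matches → elsewhere allophone [ɡ].

[ɣ], [ɣ], [ɡ], [ɡ]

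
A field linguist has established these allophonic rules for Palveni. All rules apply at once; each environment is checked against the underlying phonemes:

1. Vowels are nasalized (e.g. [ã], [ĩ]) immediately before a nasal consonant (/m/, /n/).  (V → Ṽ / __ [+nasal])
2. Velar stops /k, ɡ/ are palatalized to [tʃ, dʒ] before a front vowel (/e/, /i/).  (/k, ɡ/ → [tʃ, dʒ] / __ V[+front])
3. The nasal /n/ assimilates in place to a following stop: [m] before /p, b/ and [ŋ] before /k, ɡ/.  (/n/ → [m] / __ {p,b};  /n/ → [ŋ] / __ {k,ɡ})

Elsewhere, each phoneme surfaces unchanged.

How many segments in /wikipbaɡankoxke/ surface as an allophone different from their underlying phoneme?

4

Segments that undergo a rule: /k/ → [tʃ] (rule 2); /a/ → [ã] (rule 1); /n/ → [ŋ] (rule 3); /k/ → [tʃ] (rule 2).
All other segments surface unchanged.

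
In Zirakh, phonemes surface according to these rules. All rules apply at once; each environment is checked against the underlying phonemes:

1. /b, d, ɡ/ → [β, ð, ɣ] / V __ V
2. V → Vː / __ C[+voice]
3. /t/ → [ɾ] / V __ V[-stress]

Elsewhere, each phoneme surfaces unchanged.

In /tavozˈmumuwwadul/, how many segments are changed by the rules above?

7

Segments that undergo a rule: /a/ → [aː] (rule 2); /o/ → [oː] (rule 2); /u/ → [uː] (rule 2); /u/ → [uː] (rule 2); /a/ → [aː] (rule 2); /d/ → [ð] (rule 1); /u/ → [uː] (rule 2).
All other segments surface unchanged.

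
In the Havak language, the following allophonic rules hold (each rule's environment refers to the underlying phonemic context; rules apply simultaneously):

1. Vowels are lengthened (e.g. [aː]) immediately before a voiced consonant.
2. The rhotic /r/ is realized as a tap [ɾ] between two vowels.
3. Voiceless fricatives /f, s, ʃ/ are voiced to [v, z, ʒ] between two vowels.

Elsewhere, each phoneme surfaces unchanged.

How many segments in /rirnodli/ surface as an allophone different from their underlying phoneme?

Segments that undergo a rule: /i/ → [iː] (rule 1); /o/ → [oː] (rule 1).
All other segments surface unchanged.

2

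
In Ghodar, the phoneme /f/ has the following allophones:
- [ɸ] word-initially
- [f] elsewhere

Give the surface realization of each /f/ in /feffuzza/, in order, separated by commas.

[ɸ], [f], [f]

Occurrence 1 (position 1): word-initially → [ɸ].
Occurrence 2 (position 3): no conditioning environment matches → elsewhere allophone [f].
Occurrence 3 (position 4): no conditioning environment matches → elsewhere allophone [f].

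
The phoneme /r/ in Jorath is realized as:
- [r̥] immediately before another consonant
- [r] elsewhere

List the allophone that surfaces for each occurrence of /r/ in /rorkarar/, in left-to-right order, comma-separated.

Occurrence 1 (position 1): no conditioning environment matches → elsewhere allophone [r].
Occurrence 2 (position 3): immediately before another consonant → [r̥].
Occurrence 3 (position 6): no conditioning environment matches → elsewhere allophone [r].
Occurrence 4 (position 8): no conditioning environment matches → elsewhere allophone [r].

[r], [r̥], [r], [r]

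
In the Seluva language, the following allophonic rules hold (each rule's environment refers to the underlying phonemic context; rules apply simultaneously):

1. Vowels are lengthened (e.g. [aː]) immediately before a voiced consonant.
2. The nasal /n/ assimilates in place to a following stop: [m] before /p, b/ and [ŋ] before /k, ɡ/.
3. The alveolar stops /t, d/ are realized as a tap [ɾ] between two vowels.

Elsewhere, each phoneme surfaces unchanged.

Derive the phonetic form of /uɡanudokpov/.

[uːɡaːnuːɾokpoːv]

/u/ (word-initial): before a voiced consonant, so rule 1 applies → [uː].
/ɡ/ (between /u/ and /a/): no rule targets it → [ɡ].
/a/ — between /ɡ/ and /n/, before a voiced consonant — surfaces as [aː] (rule 1).
/n/ — between /a/ and /u/; rule 2 does not apply here → [n].
/u/ — between /n/ and /d/, before a voiced consonant — surfaces as [uː] (rule 1).
/d/ (between /u/ and /o/): between two vowels, so rule 3 applies → [ɾ].
/o/ (between /d/ and /k/) fails the environment for rule 1, so it stays [o].
/k/ (between /o/ and /p/) is unaffected → [k].
/p/ (between /k/ and /o/) is unaffected → [p].
Rule 1 applies to /o/ (between /p/ and /v/: before a voiced consonant) → [oː].
/v/ — not in any rule's target class → [v].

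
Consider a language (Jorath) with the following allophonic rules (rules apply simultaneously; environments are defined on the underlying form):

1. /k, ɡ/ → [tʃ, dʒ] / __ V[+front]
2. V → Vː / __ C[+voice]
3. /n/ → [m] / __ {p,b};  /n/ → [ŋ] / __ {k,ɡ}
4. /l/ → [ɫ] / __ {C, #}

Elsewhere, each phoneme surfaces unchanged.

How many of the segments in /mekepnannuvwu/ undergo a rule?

3

Segments that undergo a rule: /k/ → [tʃ] (rule 1); /a/ → [aː] (rule 2); /u/ → [uː] (rule 2).
All other segments surface unchanged.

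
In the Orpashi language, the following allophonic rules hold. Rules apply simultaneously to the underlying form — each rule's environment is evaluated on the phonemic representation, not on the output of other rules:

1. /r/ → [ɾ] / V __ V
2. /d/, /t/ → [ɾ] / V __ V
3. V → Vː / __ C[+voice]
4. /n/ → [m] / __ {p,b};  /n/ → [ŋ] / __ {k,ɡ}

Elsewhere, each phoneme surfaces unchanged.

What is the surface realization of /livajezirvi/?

[liːvaːjeːziːrvi]

/l/ (word-initial) is unaffected → [l].
/i/ meets the environment for rule 3 (before a voiced consonant) → [iː].
/v/ stays [v].
/a/ (between /v/ and /j/): before a voiced consonant, so rule 3 applies → [aː].
/j/ (between /a/ and /e/) is unaffected → [j].
/e/ — between /j/ and /z/, before a voiced consonant — surfaces as [eː] (rule 3).
/z/ stays [z].
/i/ (between /z/ and /r/) occurs before a voiced consonant → [iː] by rule 3.
/r/ (between /i/ and /v/) is in the target of rule 1 but the environment (between two vowels) is not met → [r].
/v/ stays [v].
/i/ — word-final; rule 3 does not apply here → [i].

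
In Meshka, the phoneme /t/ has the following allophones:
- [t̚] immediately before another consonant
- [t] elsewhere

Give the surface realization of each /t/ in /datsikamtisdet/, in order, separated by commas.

[t̚], [t], [t]

Occurrence 1 (position 3): immediately before another consonant → [t̚].
Occurrence 2 (position 9): no conditioning environment matches → elsewhere allophone [t].
Occurrence 3 (position 14): no conditioning environment matches → elsewhere allophone [t].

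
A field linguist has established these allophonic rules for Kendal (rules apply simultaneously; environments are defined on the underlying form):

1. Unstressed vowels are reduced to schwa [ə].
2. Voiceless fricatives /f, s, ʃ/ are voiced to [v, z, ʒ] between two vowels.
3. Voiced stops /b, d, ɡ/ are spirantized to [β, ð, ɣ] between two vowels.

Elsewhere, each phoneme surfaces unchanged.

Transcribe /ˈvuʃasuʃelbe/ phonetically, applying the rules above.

[ˈvuʒəzəʒəlbə]

/v/ (word-initial) is unaffected → [v].
/u/ (between /v/ and /ʃ/) fails the environment for rule 1, so it stays [u].
/ʃ/ (between /u/ and /a/) occurs between two vowels → [ʒ] by rule 2.
/a/ (between /ʃ/ and /s/) occurs in an unstressed syllable → [ə] by rule 1.
Rule 2 applies to /s/ (between /a/ and /u/: between two vowels) → [z].
Rule 1 applies to /u/ (between /s/ and /ʃ/: in an unstressed syllable) → [ə].
/ʃ/ — between /u/ and /e/, between two vowels — surfaces as [ʒ] (rule 2).
/e/ (between /ʃ/ and /l/): in an unstressed syllable, so rule 1 applies → [ə].
/l/ (between /e/ and /b/): no rule targets it → [l].
/b/ (between /l/ and /e/) fails the environment for rule 3, so it stays [b].
/e/ (word-final): in an unstressed syllable, so rule 1 applies → [ə].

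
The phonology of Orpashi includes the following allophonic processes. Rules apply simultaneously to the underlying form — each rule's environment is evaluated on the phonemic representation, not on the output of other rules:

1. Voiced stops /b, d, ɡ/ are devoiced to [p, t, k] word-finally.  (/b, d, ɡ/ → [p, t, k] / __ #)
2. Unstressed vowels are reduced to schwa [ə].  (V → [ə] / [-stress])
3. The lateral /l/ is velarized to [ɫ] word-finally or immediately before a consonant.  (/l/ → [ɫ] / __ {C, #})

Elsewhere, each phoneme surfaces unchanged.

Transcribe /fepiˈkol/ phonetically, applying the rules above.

/f/ (word-initial): no rule targets it → [f].
/e/ (between /f/ and /p/): in an unstressed syllable, so rule 2 applies → [ə].
/p/ (between /e/ and /i/): no rule targets it → [p].
/i/ — between /p/ and /k/, in an unstressed syllable — surfaces as [ə] (rule 2).
/k/ stays [k].
/o/ — between /k/ and /l/; rule 2 does not apply here → [o].
/l/ — word-final, word-finally or immediately before a consonant — surfaces as [ɫ] (rule 3).

[fəpəˈkoɫ]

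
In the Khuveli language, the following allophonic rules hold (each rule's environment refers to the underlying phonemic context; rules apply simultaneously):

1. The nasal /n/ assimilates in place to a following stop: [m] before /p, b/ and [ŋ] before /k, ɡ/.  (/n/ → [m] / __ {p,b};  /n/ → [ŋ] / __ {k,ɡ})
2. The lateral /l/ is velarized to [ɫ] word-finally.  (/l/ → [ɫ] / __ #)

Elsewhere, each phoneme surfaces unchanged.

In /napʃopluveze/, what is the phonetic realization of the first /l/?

[l]

/l/ — between /p/ and /u/; rule 2 does not apply here → [l].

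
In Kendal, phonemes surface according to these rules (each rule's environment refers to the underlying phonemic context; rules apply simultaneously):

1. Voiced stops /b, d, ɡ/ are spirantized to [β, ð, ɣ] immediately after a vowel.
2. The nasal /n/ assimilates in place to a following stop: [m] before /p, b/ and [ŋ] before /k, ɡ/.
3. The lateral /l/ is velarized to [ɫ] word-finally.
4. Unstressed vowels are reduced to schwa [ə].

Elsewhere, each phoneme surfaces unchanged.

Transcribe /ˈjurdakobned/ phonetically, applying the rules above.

[ˈjurdəkəβnəð]

/j/ stays [j].
/u/ (between /j/ and /r/): rule 4 targets it, but not in an unstressed syllable → unchanged [u].
/r/ — not in any rule's target class → [r].
/d/ (between /r/ and /a/): rule 1 targets it, but not immediately after a vowel → unchanged [d].
/a/ — between /d/ and /k/, in an unstressed syllable — surfaces as [ə] (rule 4).
/k/ (between /a/ and /o/) is unaffected → [k].
Rule 4 applies to /o/ (between /k/ and /b/: in an unstressed syllable) → [ə].
Rule 1 applies to /b/ (between /o/ and /n/: immediately after a vowel) → [β].
/n/ — between /b/ and /e/; rule 2 does not apply here → [n].
/e/ — between /n/ and /d/, in an unstressed syllable — surfaces as [ə] (rule 4).
/d/ (word-final): immediately after a vowel, so rule 1 applies → [ð].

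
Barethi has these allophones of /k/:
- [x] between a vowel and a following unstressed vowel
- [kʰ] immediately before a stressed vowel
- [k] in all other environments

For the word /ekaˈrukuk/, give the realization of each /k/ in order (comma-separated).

[x], [x], [k]

Occurrence 1 (position 2): between a vowel and a following unstressed vowel → [x].
Occurrence 2 (position 6): between a vowel and a following unstressed vowel → [x].
Occurrence 3 (position 8): no conditioning environment matches → elsewhere allophone [k].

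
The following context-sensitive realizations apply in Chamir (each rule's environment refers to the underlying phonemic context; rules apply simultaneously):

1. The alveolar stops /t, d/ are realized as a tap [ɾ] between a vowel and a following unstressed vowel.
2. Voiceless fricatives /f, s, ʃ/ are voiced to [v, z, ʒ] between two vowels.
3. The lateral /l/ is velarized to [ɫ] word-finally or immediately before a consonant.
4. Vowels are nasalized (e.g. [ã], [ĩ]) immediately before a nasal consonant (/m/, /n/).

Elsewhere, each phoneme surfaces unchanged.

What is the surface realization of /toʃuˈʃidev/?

/t/ — word-initial; rule 1 does not apply here → [t].
/o/ (between /t/ and /ʃ/) is in the target of rule 4 but the environment (before a nasal consonant) is not met → [o].
/ʃ/ (between /o/ and /u/): between two vowels, so rule 2 applies → [ʒ].
/u/ (between /ʃ/ and /ʃ/) is in the target of rule 4 but the environment (before a nasal consonant) is not met → [u].
/ʃ/ (between /u/ and /i/) occurs between two vowels → [ʒ] by rule 2.
/i/ (between /ʃ/ and /d/): rule 4 targets it, but not before a nasal consonant → unchanged [i].
/d/ (between /i/ and /e/) occurs between a vowel and a following unstressed vowel → [ɾ] by rule 1.
/e/ (between /d/ and /v/) fails the environment for rule 4, so it stays [e].

[toʒuˈʒiɾev]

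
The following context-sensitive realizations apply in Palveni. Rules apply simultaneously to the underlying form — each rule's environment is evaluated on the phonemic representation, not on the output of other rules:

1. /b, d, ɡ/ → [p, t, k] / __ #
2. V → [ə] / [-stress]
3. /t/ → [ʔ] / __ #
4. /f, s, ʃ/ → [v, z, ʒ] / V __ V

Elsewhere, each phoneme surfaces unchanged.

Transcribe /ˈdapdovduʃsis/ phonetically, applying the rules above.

/d/ (word-initial) is in the target of rule 1 but the environment (word-finally) is not met → [d].
/a/ (between /d/ and /p/) fails the environment for rule 2, so it stays [a].
/p/ (between /a/ and /d/): no rule targets it → [p].
/d/ (between /p/ and /o/) fails the environment for rule 1, so it stays [d].
/o/ (between /d/ and /v/) occurs in an unstressed syllable → [ə] by rule 2.
/v/ (between /o/ and /d/): no rule targets it → [v].
/d/ — between /v/ and /u/; rule 1 does not apply here → [d].
/u/ — between /d/ and /ʃ/, in an unstressed syllable — surfaces as [ə] (rule 2).
/ʃ/ (between /u/ and /s/): rule 4 targets it, but not between two vowels → unchanged [ʃ].
/s/ — between /ʃ/ and /i/; rule 4 does not apply here → [s].
/i/ meets the environment for rule 2 (in an unstressed syllable) → [ə].
/s/ (word-final) is in the target of rule 4 but the environment (between two vowels) is not met → [s].

[ˈdapdəvdəʃsəs]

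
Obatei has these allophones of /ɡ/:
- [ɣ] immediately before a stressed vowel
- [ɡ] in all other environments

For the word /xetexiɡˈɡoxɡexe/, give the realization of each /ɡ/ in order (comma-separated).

[ɡ], [ɣ], [ɡ]

Occurrence 1 (position 7): no conditioning environment matches → elsewhere allophone [ɡ].
Occurrence 2 (position 8): immediately before a stressed vowel → [ɣ].
Occurrence 3 (position 11): no conditioning environment matches → elsewhere allophone [ɡ].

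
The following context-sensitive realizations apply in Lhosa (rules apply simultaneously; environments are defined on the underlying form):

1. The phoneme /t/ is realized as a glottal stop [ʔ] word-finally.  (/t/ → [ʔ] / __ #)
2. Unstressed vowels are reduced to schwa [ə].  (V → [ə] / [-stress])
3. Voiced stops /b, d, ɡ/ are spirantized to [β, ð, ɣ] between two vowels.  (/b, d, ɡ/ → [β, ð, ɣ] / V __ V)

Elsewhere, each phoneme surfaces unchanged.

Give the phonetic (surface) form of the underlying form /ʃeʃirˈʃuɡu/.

[ʃəʃərˈʃuɣə]

/ʃ/ — not in any rule's target class → [ʃ].
Rule 2 applies to /e/ (between /ʃ/ and /ʃ/: in an unstressed syllable) → [ə].
/ʃ/ (between /e/ and /i/): no rule targets it → [ʃ].
Rule 2 applies to /i/ (between /ʃ/ and /r/: in an unstressed syllable) → [ə].
/r/ — not in any rule's target class → [r].
/ʃ/ (between /r/ and /u/) is unaffected → [ʃ].
/u/ (between /ʃ/ and /ɡ/) is in the target of rule 2 but the environment (in an unstressed syllable) is not met → [u].
/ɡ/ — between /u/ and /u/, between two vowels — surfaces as [ɣ] (rule 3).
Rule 2 applies to /u/ (word-final: in an unstressed syllable) → [ə].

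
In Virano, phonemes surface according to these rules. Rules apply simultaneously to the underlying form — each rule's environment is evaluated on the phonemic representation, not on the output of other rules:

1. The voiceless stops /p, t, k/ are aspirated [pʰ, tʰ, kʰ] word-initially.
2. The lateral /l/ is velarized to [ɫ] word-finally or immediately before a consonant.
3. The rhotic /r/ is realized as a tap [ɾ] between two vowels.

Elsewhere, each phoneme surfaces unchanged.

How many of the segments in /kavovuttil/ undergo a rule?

Segments that undergo a rule: /k/ → [kʰ] (rule 1); /l/ → [ɫ] (rule 2).
All other segments surface unchanged.

2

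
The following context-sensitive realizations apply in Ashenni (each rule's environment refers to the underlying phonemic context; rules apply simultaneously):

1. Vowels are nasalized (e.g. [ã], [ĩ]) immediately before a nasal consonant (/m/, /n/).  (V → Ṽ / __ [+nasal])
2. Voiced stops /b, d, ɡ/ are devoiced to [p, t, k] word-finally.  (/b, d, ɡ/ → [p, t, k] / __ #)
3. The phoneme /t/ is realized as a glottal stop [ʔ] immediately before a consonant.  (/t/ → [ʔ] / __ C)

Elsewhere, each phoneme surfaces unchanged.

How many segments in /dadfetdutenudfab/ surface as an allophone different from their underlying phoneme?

Segments that undergo a rule: /t/ → [ʔ] (rule 3); /e/ → [ẽ] (rule 1); /b/ → [p] (rule 2).
All other segments surface unchanged.

3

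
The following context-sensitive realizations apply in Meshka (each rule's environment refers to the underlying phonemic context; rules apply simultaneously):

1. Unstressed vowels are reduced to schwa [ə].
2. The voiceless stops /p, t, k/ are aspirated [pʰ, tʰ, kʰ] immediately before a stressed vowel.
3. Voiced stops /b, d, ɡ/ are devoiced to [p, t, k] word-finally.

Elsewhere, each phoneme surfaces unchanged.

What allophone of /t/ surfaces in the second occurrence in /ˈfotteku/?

/t/ (between /t/ and /e/) fails the environment for rule 2, so it stays [t].

[t]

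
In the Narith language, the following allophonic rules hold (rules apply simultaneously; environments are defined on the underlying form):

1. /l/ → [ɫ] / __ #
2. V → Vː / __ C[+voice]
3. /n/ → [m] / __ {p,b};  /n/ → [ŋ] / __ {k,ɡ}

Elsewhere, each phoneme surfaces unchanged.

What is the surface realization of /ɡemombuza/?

/ɡ/ — not in any rule's target class → [ɡ].
/e/ — between /ɡ/ and /m/, before a voiced consonant — surfaces as [eː] (rule 2).
/m/ — not in any rule's target class → [m].
Rule 2 applies to /o/ (between /m/ and /m/: before a voiced consonant) → [oː].
/m/ (between /o/ and /b/): no rule targets it → [m].
/b/ — not in any rule's target class → [b].
/u/ meets the environment for rule 2 (before a voiced consonant) → [uː].
/z/ stays [z].
/a/ (word-final) is in the target of rule 2 but the environment (before a voiced consonant) is not met → [a].

[ɡeːmoːmbuːza]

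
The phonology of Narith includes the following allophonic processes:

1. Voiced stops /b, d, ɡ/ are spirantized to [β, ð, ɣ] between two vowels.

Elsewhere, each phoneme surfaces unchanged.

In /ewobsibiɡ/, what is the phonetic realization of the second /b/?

[β]

/b/ — between /i/ and /i/, between two vowels — surfaces as [β] (rule 1).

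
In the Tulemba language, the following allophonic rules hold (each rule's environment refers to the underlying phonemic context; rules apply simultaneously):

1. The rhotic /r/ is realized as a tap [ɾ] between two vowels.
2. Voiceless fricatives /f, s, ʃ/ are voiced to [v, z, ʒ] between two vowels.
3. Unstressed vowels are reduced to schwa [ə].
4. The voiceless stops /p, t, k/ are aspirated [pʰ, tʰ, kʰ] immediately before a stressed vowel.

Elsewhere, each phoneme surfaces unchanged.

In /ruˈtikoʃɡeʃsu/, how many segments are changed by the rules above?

Segments that undergo a rule: /u/ → [ə] (rule 3); /t/ → [tʰ] (rule 4); /o/ → [ə] (rule 3); /e/ → [ə] (rule 3); /u/ → [ə] (rule 3).
All other segments surface unchanged.

5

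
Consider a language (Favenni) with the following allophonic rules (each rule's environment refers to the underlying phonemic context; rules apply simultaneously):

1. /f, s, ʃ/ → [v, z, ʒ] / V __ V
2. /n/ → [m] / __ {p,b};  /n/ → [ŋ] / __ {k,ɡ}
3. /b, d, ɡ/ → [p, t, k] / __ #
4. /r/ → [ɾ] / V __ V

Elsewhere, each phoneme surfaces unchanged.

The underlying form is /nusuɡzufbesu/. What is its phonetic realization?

[nuzuɡzufbezu]

/n/ — word-initial; rule 2 does not apply here → [n].
/u/ (between /n/ and /s/) is unaffected → [u].
/s/ (between /u/ and /u/) occurs between two vowels → [z] by rule 1.
/u/ (between /s/ and /ɡ/): no rule targets it → [u].
/ɡ/ (between /u/ and /z/) fails the environment for rule 3, so it stays [ɡ].
/z/ (between /ɡ/ and /u/) is unaffected → [z].
/u/ — not in any rule's target class → [u].
/f/ (between /u/ and /b/): rule 1 targets it, but not between two vowels → unchanged [f].
/b/ (between /f/ and /e/): rule 3 targets it, but not word-finally → unchanged [b].
/e/ (between /b/ and /s/): no rule targets it → [e].
/s/ (between /e/ and /u/) occurs between two vowels → [z] by rule 1.
/u/ stays [u].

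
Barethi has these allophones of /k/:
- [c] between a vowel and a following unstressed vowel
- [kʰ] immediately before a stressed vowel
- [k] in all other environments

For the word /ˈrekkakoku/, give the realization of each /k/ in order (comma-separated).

Occurrence 1 (position 3): no conditioning environment matches → elsewhere allophone [k].
Occurrence 2 (position 4): no conditioning environment matches → elsewhere allophone [k].
Occurrence 3 (position 6): between a vowel and a following unstressed vowel → [c].
Occurrence 4 (position 8): between a vowel and a following unstressed vowel → [c].

[k], [k], [c], [c]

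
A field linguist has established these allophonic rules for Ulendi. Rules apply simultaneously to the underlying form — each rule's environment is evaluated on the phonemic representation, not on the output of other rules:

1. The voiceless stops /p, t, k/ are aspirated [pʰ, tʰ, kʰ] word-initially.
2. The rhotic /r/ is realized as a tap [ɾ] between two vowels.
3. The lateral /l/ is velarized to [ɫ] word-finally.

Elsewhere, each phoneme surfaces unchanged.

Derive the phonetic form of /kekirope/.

/k/ (word-initial): word-initially, so rule 1 applies → [kʰ].
/e/ — not in any rule's target class → [e].
/k/ (between /e/ and /i/) fails the environment for rule 1, so it stays [k].
/i/ (between /k/ and /r/) is unaffected → [i].
/r/ meets the environment for rule 2 (between two vowels) → [ɾ].
/o/ (between /r/ and /p/) is unaffected → [o].
/p/ (between /o/ and /e/) fails the environment for rule 1, so it stays [p].
/e/ (word-final) is unaffected → [e].

[kʰekiɾope]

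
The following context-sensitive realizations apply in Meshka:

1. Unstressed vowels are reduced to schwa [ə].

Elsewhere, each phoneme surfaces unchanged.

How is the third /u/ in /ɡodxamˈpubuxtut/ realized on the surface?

/u/ (between /t/ and /t/): in an unstressed syllable, so rule 1 applies → [ə].

[ə]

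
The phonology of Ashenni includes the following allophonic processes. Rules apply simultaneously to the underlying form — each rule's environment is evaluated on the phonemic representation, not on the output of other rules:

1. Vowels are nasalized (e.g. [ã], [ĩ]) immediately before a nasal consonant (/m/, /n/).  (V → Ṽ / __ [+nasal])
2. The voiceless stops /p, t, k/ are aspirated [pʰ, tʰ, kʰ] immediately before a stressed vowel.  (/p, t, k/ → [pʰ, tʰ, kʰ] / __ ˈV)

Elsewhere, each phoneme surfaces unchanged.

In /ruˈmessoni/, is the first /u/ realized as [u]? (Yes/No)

No

/u/ (between /r/ and /m/) occurs before a nasal consonant → [ũ] by rule 1.
The actual realization is [ũ], not [u].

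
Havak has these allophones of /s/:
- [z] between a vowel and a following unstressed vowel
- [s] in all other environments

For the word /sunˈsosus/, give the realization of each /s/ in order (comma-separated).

[s], [s], [z], [s]

Occurrence 1 (position 1): no conditioning environment matches → elsewhere allophone [s].
Occurrence 2 (position 4): no conditioning environment matches → elsewhere allophone [s].
Occurrence 3 (position 6): between a vowel and a following unstressed vowel → [z].
Occurrence 4 (position 8): no conditioning environment matches → elsewhere allophone [s].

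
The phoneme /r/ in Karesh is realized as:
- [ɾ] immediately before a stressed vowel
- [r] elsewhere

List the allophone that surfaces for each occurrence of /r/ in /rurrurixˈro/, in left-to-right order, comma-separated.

Occurrence 1 (position 1): no conditioning environment matches → elsewhere allophone [r].
Occurrence 2 (position 3): no conditioning environment matches → elsewhere allophone [r].
Occurrence 3 (position 4): no conditioning environment matches → elsewhere allophone [r].
Occurrence 4 (position 6): no conditioning environment matches → elsewhere allophone [r].
Occurrence 5 (position 9): immediately before a stressed vowel → [ɾ].

[r], [r], [r], [r], [ɾ]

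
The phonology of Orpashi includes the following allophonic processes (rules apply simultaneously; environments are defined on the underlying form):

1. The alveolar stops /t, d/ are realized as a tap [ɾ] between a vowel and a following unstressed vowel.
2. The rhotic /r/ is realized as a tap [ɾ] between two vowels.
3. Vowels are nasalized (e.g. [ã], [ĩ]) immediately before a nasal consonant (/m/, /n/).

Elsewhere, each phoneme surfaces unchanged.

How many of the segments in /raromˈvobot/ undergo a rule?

2

Segments that undergo a rule: /r/ → [ɾ] (rule 2); /o/ → [õ] (rule 3).
All other segments surface unchanged.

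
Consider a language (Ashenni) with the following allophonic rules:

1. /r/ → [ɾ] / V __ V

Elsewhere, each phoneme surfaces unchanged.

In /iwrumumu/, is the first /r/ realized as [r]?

Yes

/r/ (between /w/ and /u/) fails the environment for rule 1, so it stays [r].
The actual realization is [r], which matches [r].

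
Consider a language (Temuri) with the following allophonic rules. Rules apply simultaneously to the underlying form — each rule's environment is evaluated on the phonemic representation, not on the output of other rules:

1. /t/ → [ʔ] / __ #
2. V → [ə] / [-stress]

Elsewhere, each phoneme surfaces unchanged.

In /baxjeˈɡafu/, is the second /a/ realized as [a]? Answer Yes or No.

/a/ — between /ɡ/ and /f/; rule 2 does not apply here → [a].
The actual realization is [a], which matches [a].

Yes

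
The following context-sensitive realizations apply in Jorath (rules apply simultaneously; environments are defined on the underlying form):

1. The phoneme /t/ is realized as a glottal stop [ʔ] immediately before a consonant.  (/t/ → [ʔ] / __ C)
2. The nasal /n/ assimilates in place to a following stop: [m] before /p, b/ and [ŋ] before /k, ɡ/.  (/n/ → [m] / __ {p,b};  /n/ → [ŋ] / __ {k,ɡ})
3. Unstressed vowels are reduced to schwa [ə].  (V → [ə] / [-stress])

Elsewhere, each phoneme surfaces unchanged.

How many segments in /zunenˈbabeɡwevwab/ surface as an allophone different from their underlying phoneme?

Segments that undergo a rule: /u/ → [ə] (rule 3); /e/ → [ə] (rule 3); /n/ → [m] (rule 2); /e/ → [ə] (rule 3); /e/ → [ə] (rule 3); /a/ → [ə] (rule 3).
All other segments surface unchanged.

6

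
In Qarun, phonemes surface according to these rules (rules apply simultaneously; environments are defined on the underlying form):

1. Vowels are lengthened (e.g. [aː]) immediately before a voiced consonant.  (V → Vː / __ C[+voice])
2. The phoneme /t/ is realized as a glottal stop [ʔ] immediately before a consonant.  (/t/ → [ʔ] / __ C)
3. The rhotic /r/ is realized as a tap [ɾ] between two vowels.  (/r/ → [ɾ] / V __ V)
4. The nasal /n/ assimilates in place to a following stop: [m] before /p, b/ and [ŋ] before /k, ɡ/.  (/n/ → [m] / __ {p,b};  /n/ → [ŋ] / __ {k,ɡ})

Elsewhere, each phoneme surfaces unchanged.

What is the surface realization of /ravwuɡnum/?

/r/ (word-initial) is in the target of rule 3 but the environment (between two vowels) is not met → [r].
Rule 1 applies to /a/ (between /r/ and /v/: before a voiced consonant) → [aː].
/v/ (between /a/ and /w/): no rule targets it → [v].
/w/ (between /v/ and /u/) is unaffected → [w].
/u/ (between /w/ and /ɡ/) occurs before a voiced consonant → [uː] by rule 1.
/ɡ/ stays [ɡ].
/n/ — between /ɡ/ and /u/; rule 4 does not apply here → [n].
/u/ meets the environment for rule 1 (before a voiced consonant) → [uː].
/m/ stays [m].

[raːvwuːɡnuːm]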